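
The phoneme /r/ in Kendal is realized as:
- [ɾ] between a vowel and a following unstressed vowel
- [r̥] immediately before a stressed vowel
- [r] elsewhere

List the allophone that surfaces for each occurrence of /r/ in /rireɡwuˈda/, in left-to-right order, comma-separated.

Occurrence 1 (position 1): no conditioning environment matches → elsewhere allophone [r].
Occurrence 2 (position 3): between a vowel and a following unstressed vowel → [ɾ].

[r], [ɾ]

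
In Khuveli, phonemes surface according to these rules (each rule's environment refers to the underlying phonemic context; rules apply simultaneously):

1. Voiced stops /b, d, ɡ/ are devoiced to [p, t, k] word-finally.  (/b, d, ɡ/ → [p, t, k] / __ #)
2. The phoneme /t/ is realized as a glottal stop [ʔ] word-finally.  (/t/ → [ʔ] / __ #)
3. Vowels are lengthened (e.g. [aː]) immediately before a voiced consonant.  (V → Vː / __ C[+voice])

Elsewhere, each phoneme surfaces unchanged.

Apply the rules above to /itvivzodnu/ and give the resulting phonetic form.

[itviːvzoːdnu]

/i/ (word-initial) is in the target of rule 3 but the environment (before a voiced consonant) is not met → [i].
/t/ (between /i/ and /v/) fails the environment for rule 2, so it stays [t].
/v/ — not in any rule's target class → [v].
Rule 3 applies to /i/ (between /v/ and /v/: before a voiced consonant) → [iː].
/v/ — not in any rule's target class → [v].
/z/ (between /v/ and /o/): no rule targets it → [z].
/o/ — between /z/ and /d/, before a voiced consonant — surfaces as [oː] (rule 3).
/d/ (between /o/ and /n/) fails the environment for rule 1, so it stays [d].
/n/ stays [n].
/u/ (word-final) is in the target of rule 3 but the environment (before a voiced consonant) is not met → [u].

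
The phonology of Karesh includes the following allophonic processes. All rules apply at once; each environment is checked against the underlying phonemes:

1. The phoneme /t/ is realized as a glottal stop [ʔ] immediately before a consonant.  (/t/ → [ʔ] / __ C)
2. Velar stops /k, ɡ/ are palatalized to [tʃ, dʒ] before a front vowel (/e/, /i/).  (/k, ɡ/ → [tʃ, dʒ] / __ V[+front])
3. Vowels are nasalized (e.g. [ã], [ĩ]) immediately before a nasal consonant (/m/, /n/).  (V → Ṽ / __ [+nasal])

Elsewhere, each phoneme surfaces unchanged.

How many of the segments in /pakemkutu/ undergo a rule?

Segments that undergo a rule: /k/ → [tʃ] (rule 2); /e/ → [ẽ] (rule 3).
All other segments surface unchanged.

2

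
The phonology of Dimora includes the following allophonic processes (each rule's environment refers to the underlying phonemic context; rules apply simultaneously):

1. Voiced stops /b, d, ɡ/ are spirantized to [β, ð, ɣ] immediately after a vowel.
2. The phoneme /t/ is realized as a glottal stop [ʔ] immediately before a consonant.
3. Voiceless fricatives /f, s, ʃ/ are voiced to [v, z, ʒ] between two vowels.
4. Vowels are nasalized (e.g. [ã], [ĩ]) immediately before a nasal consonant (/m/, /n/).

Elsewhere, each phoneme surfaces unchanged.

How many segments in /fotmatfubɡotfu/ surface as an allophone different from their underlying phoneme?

4

Segments that undergo a rule: /t/ → [ʔ] (rule 2); /t/ → [ʔ] (rule 2); /b/ → [β] (rule 1); /t/ → [ʔ] (rule 2).
All other segments surface unchanged.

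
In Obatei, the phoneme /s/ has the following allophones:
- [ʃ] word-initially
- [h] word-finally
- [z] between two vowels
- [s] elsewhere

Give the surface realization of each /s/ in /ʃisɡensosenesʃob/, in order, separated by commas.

[s], [s], [z], [s]

Occurrence 1 (position 3): no conditioning environment matches → elsewhere allophone [s].
Occurrence 2 (position 7): no conditioning environment matches → elsewhere allophone [s].
Occurrence 3 (position 9): between two vowels → [z].
Occurrence 4 (position 13): no conditioning environment matches → elsewhere allophone [s].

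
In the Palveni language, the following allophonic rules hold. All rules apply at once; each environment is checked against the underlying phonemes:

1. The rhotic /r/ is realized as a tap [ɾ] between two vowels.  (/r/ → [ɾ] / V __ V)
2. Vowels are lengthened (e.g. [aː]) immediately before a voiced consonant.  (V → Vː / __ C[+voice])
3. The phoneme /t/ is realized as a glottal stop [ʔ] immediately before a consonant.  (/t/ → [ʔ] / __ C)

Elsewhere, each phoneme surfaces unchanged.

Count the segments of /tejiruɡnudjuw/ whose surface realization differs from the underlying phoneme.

Segments that undergo a rule: /e/ → [eː] (rule 2); /i/ → [iː] (rule 2); /r/ → [ɾ] (rule 1); /u/ → [uː] (rule 2); /u/ → [uː] (rule 2); /u/ → [uː] (rule 2).
All other segments surface unchanged.

6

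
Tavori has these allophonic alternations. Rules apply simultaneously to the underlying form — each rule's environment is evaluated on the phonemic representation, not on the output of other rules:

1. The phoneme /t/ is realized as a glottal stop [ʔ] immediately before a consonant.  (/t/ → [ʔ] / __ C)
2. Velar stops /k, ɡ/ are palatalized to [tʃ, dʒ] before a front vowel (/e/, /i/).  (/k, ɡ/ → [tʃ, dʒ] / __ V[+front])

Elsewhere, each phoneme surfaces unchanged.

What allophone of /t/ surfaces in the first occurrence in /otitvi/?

/t/ (between /o/ and /i/) is in the target of rule 1 but the environment (immediately before a consonant) is not met → [t].

[t]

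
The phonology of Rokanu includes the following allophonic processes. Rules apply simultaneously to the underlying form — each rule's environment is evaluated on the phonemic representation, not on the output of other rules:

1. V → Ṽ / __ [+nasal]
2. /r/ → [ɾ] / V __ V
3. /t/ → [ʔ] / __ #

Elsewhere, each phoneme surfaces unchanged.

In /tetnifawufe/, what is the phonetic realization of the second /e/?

/e/ — word-final; rule 1 does not apply here → [e].

[e]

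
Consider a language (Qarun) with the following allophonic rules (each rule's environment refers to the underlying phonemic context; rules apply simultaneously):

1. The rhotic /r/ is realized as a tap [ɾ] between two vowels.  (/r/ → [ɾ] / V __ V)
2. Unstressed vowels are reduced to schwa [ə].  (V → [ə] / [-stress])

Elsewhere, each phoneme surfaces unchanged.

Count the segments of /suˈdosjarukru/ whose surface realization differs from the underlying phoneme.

5

Segments that undergo a rule: /u/ → [ə] (rule 2); /a/ → [ə] (rule 2); /r/ → [ɾ] (rule 1); /u/ → [ə] (rule 2); /u/ → [ə] (rule 2).
All other segments surface unchanged.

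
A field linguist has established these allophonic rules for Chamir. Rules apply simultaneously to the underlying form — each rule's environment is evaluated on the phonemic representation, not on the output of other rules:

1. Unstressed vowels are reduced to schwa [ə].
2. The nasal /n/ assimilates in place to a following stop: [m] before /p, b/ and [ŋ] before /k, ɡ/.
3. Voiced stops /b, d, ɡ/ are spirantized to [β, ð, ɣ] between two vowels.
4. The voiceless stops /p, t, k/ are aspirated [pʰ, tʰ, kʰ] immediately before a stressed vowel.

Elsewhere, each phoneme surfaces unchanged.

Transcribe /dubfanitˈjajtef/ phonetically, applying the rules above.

/d/ (word-initial) is in the target of rule 3 but the environment (between two vowels) is not met → [d].
/u/ (between /d/ and /b/) occurs in an unstressed syllable → [ə] by rule 1.
/b/ — between /u/ and /f/; rule 3 does not apply here → [b].
/f/ (between /b/ and /a/): no rule targets it → [f].
Rule 1 applies to /a/ (between /f/ and /n/: in an unstressed syllable) → [ə].
/n/ — between /a/ and /i/; rule 2 does not apply here → [n].
/i/ (between /n/ and /t/) occurs in an unstressed syllable → [ə] by rule 1.
/t/ — between /i/ and /j/; rule 4 does not apply here → [t].
/j/ — not in any rule's target class → [j].
/a/ — between /j/ and /j/; rule 1 does not apply here → [a].
/j/ stays [j].
/t/ (between /j/ and /e/) is in the target of rule 4 but the environment (immediately before a stressed vowel) is not met → [t].
/e/ meets the environment for rule 1 (in an unstressed syllable) → [ə].
/f/ stays [f].

[dəbfənətˈjajtəf]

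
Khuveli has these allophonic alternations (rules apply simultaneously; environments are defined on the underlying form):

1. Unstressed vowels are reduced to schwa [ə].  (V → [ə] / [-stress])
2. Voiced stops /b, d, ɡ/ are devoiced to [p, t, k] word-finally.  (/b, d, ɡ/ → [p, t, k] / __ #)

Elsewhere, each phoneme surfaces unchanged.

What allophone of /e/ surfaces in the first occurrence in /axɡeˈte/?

/e/ meets the environment for rule 1 (in an unstressed syllable) → [ə].

[ə]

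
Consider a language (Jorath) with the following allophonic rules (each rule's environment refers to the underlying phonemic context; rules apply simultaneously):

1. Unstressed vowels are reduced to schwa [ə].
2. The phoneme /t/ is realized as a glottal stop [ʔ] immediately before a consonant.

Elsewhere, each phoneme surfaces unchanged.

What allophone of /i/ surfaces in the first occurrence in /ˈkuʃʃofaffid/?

[ə]

Rule 1 applies to /i/ (between /f/ and /d/: in an unstressed syllable) → [ə].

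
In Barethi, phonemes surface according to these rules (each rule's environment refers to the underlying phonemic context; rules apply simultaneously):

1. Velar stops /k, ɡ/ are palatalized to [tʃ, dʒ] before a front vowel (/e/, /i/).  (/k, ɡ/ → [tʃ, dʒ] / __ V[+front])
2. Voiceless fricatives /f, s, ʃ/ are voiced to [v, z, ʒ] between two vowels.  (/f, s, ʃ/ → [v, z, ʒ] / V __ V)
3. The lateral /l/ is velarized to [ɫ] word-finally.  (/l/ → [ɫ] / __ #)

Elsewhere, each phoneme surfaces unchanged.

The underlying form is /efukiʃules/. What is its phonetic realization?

[evutʃiʒules]

/e/ (word-initial) is unaffected → [e].
/f/ — between /e/ and /u/, between two vowels — surfaces as [v] (rule 2).
/u/ — not in any rule's target class → [u].
/k/ (between /u/ and /i/) occurs before a front vowel → [tʃ] by rule 1.
/i/ stays [i].
/ʃ/ — between /i/ and /u/, between two vowels — surfaces as [ʒ] (rule 2).
/u/ (between /ʃ/ and /l/) is unaffected → [u].
/l/ (between /u/ and /e/) is in the target of rule 3 but the environment (word-finally) is not met → [l].
/e/ (between /l/ and /s/) is unaffected → [e].
/s/ — word-final; rule 2 does not apply here → [s].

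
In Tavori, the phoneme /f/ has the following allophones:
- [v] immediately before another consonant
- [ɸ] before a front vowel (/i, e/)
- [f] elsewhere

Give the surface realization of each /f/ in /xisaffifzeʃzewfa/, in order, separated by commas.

Occurrence 1 (position 5): immediately before another consonant → [v].
Occurrence 2 (position 6): before a front vowel (/i, e/) → [ɸ].
Occurrence 3 (position 8): immediately before another consonant → [v].
Occurrence 4 (position 15): no conditioning environment matches → elsewhere allophone [f].

[v], [ɸ], [v], [f]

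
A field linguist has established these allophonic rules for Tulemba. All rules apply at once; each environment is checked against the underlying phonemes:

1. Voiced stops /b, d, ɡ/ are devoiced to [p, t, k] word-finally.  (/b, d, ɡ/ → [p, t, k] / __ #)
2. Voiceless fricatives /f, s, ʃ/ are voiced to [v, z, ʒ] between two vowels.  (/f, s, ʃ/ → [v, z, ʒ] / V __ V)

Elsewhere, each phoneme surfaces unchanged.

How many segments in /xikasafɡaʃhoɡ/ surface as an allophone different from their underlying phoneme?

2

Segments that undergo a rule: /s/ → [z] (rule 2); /ɡ/ → [k] (rule 1).
All other segments surface unchanged.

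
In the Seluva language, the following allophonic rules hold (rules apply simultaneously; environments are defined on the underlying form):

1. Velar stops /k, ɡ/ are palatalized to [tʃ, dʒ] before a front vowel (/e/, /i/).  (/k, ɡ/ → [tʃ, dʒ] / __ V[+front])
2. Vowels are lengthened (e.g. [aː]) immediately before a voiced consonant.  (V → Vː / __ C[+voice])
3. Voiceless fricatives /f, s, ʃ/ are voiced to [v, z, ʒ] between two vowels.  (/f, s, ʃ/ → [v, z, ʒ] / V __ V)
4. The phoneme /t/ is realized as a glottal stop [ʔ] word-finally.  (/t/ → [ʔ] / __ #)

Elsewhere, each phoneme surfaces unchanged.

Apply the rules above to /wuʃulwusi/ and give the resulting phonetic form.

[wuʒuːlwuzi]

/u/ (between /w/ and /ʃ/) fails the environment for rule 2, so it stays [u].
/ʃ/ (between /u/ and /u/) occurs between two vowels → [ʒ] by rule 3.
/u/ (between /ʃ/ and /l/) occurs before a voiced consonant → [uː] by rule 2.
/u/ (between /w/ and /s/) fails the environment for rule 2, so it stays [u].
Rule 3 applies to /s/ (between /u/ and /i/: between two vowels) → [z].
/i/ (word-final) is in the target of rule 2 but the environment (before a voiced consonant) is not met → [i].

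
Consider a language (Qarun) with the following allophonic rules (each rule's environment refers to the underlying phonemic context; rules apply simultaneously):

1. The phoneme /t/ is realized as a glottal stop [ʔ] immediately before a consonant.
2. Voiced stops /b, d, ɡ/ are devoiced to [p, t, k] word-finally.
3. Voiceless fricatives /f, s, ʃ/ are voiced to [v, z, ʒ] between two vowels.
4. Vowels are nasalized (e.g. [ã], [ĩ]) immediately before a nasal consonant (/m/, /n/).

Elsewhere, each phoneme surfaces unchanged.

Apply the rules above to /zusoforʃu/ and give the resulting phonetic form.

/z/ (word-initial) is unaffected → [z].
/u/ — between /z/ and /s/; rule 4 does not apply here → [u].
Rule 3 applies to /s/ (between /u/ and /o/: between two vowels) → [z].
/o/ (between /s/ and /f/): rule 4 targets it, but not before a nasal consonant → unchanged [o].
/f/ meets the environment for rule 3 (between two vowels) → [v].
/o/ (between /f/ and /r/): rule 4 targets it, but not before a nasal consonant → unchanged [o].
/r/ (between /o/ and /ʃ/): no rule targets it → [r].
/ʃ/ (between /r/ and /u/): rule 3 targets it, but not between two vowels → unchanged [ʃ].
/u/ — word-final; rule 4 does not apply here → [u].

[zuzovorʃu]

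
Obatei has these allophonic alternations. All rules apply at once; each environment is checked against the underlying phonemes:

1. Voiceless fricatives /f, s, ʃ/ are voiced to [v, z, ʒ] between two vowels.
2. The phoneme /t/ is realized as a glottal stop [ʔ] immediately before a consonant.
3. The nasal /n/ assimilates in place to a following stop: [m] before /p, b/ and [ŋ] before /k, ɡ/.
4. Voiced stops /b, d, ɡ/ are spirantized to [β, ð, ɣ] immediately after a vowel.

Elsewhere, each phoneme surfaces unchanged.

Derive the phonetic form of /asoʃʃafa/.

[azoʃʃava]

/s/ (between /a/ and /o/): between two vowels, so rule 1 applies → [z].
/ʃ/ (between /o/ and /ʃ/) is in the target of rule 1 but the environment (between two vowels) is not met → [ʃ].
/ʃ/ — between /ʃ/ and /a/; rule 1 does not apply here → [ʃ].
/f/ (between /a/ and /a/): between two vowels, so rule 1 applies → [v].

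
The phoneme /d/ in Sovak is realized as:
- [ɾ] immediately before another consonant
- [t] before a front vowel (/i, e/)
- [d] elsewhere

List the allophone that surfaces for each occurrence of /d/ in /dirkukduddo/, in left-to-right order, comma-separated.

[t], [d], [ɾ], [d]

Occurrence 1 (position 1): before a front vowel (/i, e/) → [t].
Occurrence 2 (position 7): no conditioning environment matches → elsewhere allophone [d].
Occurrence 3 (position 9): immediately before another consonant → [ɾ].
Occurrence 4 (position 10): no conditioning environment matches → elsewhere allophone [d].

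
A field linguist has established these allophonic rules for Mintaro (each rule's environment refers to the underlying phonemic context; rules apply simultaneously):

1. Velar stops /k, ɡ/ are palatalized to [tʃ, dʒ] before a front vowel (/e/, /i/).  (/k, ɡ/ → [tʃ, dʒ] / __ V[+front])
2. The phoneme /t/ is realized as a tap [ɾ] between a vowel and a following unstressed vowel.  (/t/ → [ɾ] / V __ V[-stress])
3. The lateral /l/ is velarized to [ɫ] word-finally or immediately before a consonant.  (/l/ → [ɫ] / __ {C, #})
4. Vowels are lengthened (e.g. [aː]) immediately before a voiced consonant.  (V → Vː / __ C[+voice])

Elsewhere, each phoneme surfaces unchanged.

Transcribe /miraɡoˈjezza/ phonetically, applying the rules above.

[miːraːɡoːˈjeːzza]

/m/ — not in any rule's target class → [m].
/i/ meets the environment for rule 4 (before a voiced consonant) → [iː].
/r/ (between /i/ and /a/) is unaffected → [r].
Rule 4 applies to /a/ (between /r/ and /ɡ/: before a voiced consonant) → [aː].
/ɡ/ (between /a/ and /o/) is in the target of rule 1 but the environment (before a front vowel) is not met → [ɡ].
/o/ (between /ɡ/ and /j/): before a voiced consonant, so rule 4 applies → [oː].
/j/ (between /o/ and /e/) is unaffected → [j].
/e/ — between /j/ and /z/, before a voiced consonant — surfaces as [eː] (rule 4).
/z/ — not in any rule's target class → [z].
/z/ stays [z].
/a/ (word-final) fails the environment for rule 4, so it stays [a].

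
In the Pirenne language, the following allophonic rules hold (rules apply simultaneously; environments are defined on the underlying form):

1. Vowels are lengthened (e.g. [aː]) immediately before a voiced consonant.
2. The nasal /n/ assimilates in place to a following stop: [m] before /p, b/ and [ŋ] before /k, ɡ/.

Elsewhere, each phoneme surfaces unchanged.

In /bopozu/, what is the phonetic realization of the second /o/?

[oː]

/o/ (between /p/ and /z/): before a voiced consonant, so rule 1 applies → [oː].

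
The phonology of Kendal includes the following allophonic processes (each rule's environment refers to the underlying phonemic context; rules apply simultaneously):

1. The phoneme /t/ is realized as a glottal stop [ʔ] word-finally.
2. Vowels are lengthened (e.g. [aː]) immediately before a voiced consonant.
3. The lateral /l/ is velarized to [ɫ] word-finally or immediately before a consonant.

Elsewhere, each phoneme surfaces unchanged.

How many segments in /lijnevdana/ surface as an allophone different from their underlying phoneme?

Segments that undergo a rule: /i/ → [iː] (rule 2); /e/ → [eː] (rule 2); /a/ → [aː] (rule 2).
All other segments surface unchanged.

3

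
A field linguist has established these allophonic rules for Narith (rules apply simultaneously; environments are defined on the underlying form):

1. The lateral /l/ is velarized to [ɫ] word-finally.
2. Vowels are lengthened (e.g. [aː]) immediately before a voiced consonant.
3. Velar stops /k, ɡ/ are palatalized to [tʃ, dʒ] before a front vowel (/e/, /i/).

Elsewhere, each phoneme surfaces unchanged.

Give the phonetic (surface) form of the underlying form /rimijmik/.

/r/ (word-initial) is unaffected → [r].
/i/ (between /r/ and /m/): before a voiced consonant, so rule 2 applies → [iː].
/m/ (between /i/ and /i/) is unaffected → [m].
/i/ meets the environment for rule 2 (before a voiced consonant) → [iː].
/j/ — not in any rule's target class → [j].
/m/ (between /j/ and /i/): no rule targets it → [m].
/i/ (between /m/ and /k/) fails the environment for rule 2, so it stays [i].
/k/ (word-final) fails the environment for rule 3, so it stays [k].

[riːmiːjmik]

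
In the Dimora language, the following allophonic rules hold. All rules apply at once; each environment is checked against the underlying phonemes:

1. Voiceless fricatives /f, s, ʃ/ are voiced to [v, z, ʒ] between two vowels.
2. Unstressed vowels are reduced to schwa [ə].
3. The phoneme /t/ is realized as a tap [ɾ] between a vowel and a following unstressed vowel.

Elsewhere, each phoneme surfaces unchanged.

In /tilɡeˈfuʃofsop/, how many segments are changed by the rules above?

Segments that undergo a rule: /i/ → [ə] (rule 2); /e/ → [ə] (rule 2); /f/ → [v] (rule 1); /ʃ/ → [ʒ] (rule 1); /o/ → [ə] (rule 2); /o/ → [ə] (rule 2).
All other segments surface unchanged.

6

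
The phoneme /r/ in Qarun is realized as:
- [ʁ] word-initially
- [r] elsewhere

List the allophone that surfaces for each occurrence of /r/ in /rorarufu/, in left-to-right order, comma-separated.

Occurrence 1 (position 1): word-initially → [ʁ].
Occurrence 2 (position 3): no conditioning environment matches → elsewhere allophone [r].
Occurrence 3 (position 5): no conditioning environment matches → elsewhere allophone [r].

[ʁ], [r], [r]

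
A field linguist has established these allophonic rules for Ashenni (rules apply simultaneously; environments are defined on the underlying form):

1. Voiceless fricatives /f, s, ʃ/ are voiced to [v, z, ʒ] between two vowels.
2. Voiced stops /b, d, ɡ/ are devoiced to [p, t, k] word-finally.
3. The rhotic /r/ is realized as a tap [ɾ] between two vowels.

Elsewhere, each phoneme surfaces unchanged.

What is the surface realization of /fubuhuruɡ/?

[fubuhuɾuk]

/f/ (word-initial) fails the environment for rule 1, so it stays [f].
/u/ (between /f/ and /b/): no rule targets it → [u].
/b/ (between /u/ and /u/) is in the target of rule 2 but the environment (word-finally) is not met → [b].
/u/ stays [u].
/h/ — not in any rule's target class → [h].
/u/ (between /h/ and /r/): no rule targets it → [u].
/r/ (between /u/ and /u/) occurs between two vowels → [ɾ] by rule 3.
/u/ (between /r/ and /ɡ/): no rule targets it → [u].
/ɡ/ — word-final, word-finally — surfaces as [k] (rule 2).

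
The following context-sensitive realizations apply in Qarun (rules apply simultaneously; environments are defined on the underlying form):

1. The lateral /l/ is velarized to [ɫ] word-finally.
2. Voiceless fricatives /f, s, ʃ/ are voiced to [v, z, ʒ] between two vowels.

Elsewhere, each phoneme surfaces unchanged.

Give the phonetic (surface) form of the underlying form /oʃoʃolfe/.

/o/ (word-initial) is unaffected → [o].
/ʃ/ (between /o/ and /o/) occurs between two vowels → [ʒ] by rule 2.
/o/ stays [o].
/ʃ/ — between /o/ and /o/, between two vowels — surfaces as [ʒ] (rule 2).
/o/ stays [o].
/l/ (between /o/ and /f/): rule 1 targets it, but not word-finally → unchanged [l].
/f/ (between /l/ and /e/) fails the environment for rule 2, so it stays [f].
/e/ (word-final): no rule targets it → [e].

[oʒoʒolfe]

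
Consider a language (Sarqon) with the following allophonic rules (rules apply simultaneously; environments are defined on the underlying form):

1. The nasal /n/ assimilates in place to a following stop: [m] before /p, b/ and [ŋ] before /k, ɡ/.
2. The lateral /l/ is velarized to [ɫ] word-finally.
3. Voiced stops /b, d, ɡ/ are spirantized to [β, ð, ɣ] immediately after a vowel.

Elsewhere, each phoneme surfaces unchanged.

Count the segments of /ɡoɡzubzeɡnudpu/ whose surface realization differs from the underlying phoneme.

Segments that undergo a rule: /ɡ/ → [ɣ] (rule 3); /b/ → [β] (rule 3); /ɡ/ → [ɣ] (rule 3); /d/ → [ð] (rule 3).
All other segments surface unchanged.

4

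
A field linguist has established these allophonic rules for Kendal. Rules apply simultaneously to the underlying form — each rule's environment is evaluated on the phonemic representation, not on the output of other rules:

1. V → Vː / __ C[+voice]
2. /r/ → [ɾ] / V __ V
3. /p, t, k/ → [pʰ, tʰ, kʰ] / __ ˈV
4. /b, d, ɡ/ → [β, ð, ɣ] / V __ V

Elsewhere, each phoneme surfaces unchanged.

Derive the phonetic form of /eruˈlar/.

[eːɾuːˈlaːr]

/e/ — word-initial, before a voiced consonant — surfaces as [eː] (rule 1).
Rule 2 applies to /r/ (between /e/ and /u/: between two vowels) → [ɾ].
/u/ meets the environment for rule 1 (before a voiced consonant) → [uː].
/l/ stays [l].
Rule 1 applies to /a/ (between /l/ and /r/: before a voiced consonant) → [aː].
/r/ (word-final): rule 2 targets it, but not between two vowels → unchanged [r].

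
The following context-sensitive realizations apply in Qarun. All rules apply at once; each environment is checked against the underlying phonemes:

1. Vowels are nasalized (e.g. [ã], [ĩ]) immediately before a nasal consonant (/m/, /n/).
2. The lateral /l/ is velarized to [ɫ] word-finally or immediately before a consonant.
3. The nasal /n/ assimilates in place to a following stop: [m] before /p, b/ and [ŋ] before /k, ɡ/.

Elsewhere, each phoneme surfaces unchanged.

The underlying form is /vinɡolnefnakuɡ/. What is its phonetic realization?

[vĩŋɡoɫnefnakuɡ]

Rule 1 applies to /i/ (between /v/ and /n/: before a nasal consonant) → [ĩ].
/n/ — between /i/ and /ɡ/, before a labial or velar stop — surfaces as [ŋ] (rule 3).
/o/ (between /ɡ/ and /l/): rule 1 targets it, but not before a nasal consonant → unchanged [o].
/l/ meets the environment for rule 2 (word-finally or immediately before a consonant) → [ɫ].
/n/ (between /l/ and /e/) fails the environment for rule 3, so it stays [n].
/e/ — between /n/ and /f/; rule 1 does not apply here → [e].
/n/ (between /f/ and /a/) is in the target of rule 3 but the environment (before a labial or velar stop) is not met → [n].
/a/ — between /n/ and /k/; rule 1 does not apply here → [a].
/u/ — between /k/ and /ɡ/; rule 1 does not apply here → [u].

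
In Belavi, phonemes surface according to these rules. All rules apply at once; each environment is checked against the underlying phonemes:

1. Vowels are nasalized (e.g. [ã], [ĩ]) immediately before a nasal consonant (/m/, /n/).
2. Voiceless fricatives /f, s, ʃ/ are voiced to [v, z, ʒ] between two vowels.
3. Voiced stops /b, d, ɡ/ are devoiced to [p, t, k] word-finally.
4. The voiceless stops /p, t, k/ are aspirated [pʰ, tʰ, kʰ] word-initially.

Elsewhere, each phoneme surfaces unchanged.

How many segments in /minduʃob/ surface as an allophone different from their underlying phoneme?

Segments that undergo a rule: /i/ → [ĩ] (rule 1); /ʃ/ → [ʒ] (rule 2); /b/ → [p] (rule 3).
All other segments surface unchanged.

3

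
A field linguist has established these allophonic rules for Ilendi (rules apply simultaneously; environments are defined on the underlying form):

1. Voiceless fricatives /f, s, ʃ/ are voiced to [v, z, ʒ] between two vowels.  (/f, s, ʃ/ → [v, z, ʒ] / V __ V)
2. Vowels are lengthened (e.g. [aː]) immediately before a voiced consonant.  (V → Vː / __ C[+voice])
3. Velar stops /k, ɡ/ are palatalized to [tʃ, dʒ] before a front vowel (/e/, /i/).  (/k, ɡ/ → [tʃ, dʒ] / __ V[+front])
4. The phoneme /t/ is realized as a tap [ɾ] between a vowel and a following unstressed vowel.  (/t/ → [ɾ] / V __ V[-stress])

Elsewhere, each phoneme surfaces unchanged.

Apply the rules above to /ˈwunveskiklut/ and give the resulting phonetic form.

/w/ (word-initial): no rule targets it → [w].
/u/ meets the environment for rule 2 (before a voiced consonant) → [uː].
/n/ (between /u/ and /v/): no rule targets it → [n].
/v/ — not in any rule's target class → [v].
/e/ (between /v/ and /s/): rule 2 targets it, but not before a voiced consonant → unchanged [e].
/s/ — between /e/ and /k/; rule 1 does not apply here → [s].
/k/ meets the environment for rule 3 (before a front vowel) → [tʃ].
/i/ — between /k/ and /k/; rule 2 does not apply here → [i].
/k/ — between /i/ and /l/; rule 3 does not apply here → [k].
/l/ (between /k/ and /u/) is unaffected → [l].
/u/ (between /l/ and /t/) fails the environment for rule 2, so it stays [u].
/t/ — word-final; rule 4 does not apply here → [t].

[ˈwuːnvestʃiklut]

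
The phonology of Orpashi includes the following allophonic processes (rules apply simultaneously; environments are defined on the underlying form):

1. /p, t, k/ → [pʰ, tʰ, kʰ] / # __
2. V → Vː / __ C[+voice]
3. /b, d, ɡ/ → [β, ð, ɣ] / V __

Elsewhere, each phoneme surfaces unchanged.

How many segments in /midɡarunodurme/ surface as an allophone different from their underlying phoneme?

Segments that undergo a rule: /i/ → [iː] (rule 2); /d/ → [ð] (rule 3); /a/ → [aː] (rule 2); /u/ → [uː] (rule 2); /o/ → [oː] (rule 2); /d/ → [ð] (rule 3); /u/ → [uː] (rule 2).
All other segments surface unchanged.

7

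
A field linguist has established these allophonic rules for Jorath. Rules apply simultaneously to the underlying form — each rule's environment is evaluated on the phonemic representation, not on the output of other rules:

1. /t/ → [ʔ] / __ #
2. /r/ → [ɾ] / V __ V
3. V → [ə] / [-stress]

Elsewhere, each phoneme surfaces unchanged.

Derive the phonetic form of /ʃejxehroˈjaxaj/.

/ʃ/ (word-initial): no rule targets it → [ʃ].
/e/ (between /ʃ/ and /j/) occurs in an unstressed syllable → [ə] by rule 3.
/j/ stays [j].
/x/ (between /j/ and /e/) is unaffected → [x].
/e/ (between /x/ and /h/): in an unstressed syllable, so rule 3 applies → [ə].
/h/ stays [h].
/r/ (between /h/ and /o/): rule 2 targets it, but not between two vowels → unchanged [r].
/o/ (between /r/ and /j/): in an unstressed syllable, so rule 3 applies → [ə].
/j/ stays [j].
/a/ (between /j/ and /x/) is in the target of rule 3 but the environment (in an unstressed syllable) is not met → [a].
/x/ (between /a/ and /a/) is unaffected → [x].
/a/ meets the environment for rule 3 (in an unstressed syllable) → [ə].
/j/ — not in any rule's target class → [j].

[ʃəjxəhrəˈjaxəj]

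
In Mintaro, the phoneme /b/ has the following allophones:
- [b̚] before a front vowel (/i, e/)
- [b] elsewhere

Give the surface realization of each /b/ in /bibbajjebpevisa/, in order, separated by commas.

[b̚], [b], [b], [b]

Occurrence 1 (position 1): before a front vowel (/i, e/) → [b̚].
Occurrence 2 (position 3): no conditioning environment matches → elsewhere allophone [b].
Occurrence 3 (position 4): no conditioning environment matches → elsewhere allophone [b].
Occurrence 4 (position 9): no conditioning environment matches → elsewhere allophone [b].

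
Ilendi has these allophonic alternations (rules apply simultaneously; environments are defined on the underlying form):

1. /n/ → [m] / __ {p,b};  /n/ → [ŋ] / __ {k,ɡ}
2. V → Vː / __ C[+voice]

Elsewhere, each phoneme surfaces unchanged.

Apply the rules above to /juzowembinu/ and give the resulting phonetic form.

/j/ stays [j].
Rule 2 applies to /u/ (between /j/ and /z/: before a voiced consonant) → [uː].
/z/ — not in any rule's target class → [z].
Rule 2 applies to /o/ (between /z/ and /w/: before a voiced consonant) → [oː].
/w/ stays [w].
/e/ (between /w/ and /m/) occurs before a voiced consonant → [eː] by rule 2.
/m/ (between /e/ and /b/): no rule targets it → [m].
/b/ (between /m/ and /i/): no rule targets it → [b].
/i/ — between /b/ and /n/, before a voiced consonant — surfaces as [iː] (rule 2).
/n/ (between /i/ and /u/) is in the target of rule 1 but the environment (before a labial or velar stop) is not met → [n].
/u/ — word-final; rule 2 does not apply here → [u].

[juːzoːweːmbiːnu]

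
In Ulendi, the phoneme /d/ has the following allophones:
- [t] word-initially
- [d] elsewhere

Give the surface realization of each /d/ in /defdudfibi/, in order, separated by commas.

Occurrence 1 (position 1): word-initially → [t].
Occurrence 2 (position 4): no conditioning environment matches → elsewhere allophone [d].
Occurrence 3 (position 6): no conditioning environment matches → elsewhere allophone [d].

[t], [d], [d]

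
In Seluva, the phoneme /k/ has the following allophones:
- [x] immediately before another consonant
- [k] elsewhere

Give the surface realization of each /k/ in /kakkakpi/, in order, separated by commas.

Occurrence 1 (position 1): no conditioning environment matches → elsewhere allophone [k].
Occurrence 2 (position 3): immediately before another consonant → [x].
Occurrence 3 (position 4): no conditioning environment matches → elsewhere allophone [k].
Occurrence 4 (position 6): immediately before another consonant → [x].

[k], [x], [k], [x]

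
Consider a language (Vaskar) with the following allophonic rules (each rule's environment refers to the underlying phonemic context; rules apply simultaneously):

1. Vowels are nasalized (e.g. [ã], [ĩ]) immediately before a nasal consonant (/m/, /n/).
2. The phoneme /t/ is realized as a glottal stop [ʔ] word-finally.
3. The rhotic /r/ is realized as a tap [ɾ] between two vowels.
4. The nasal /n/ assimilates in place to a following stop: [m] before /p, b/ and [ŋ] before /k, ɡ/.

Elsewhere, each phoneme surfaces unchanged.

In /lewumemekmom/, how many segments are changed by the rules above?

Segments that undergo a rule: /u/ → [ũ] (rule 1); /e/ → [ẽ] (rule 1); /o/ → [õ] (rule 1).
All other segments surface unchanged.

3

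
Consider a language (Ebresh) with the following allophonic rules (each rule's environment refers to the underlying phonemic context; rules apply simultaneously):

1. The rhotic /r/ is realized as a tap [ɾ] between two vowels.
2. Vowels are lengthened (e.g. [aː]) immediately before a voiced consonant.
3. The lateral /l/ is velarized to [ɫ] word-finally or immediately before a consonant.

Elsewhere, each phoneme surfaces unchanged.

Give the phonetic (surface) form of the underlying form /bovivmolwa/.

/b/ (word-initial) is unaffected → [b].
/o/ (between /b/ and /v/): before a voiced consonant, so rule 2 applies → [oː].
/v/ stays [v].
/i/ meets the environment for rule 2 (before a voiced consonant) → [iː].
/v/ (between /i/ and /m/): no rule targets it → [v].
/m/ — not in any rule's target class → [m].
/o/ (between /m/ and /l/): before a voiced consonant, so rule 2 applies → [oː].
/l/ meets the environment for rule 3 (word-finally or immediately before a consonant) → [ɫ].
/w/ stays [w].
/a/ — word-final; rule 2 does not apply here → [a].

[boːviːvmoːɫwa]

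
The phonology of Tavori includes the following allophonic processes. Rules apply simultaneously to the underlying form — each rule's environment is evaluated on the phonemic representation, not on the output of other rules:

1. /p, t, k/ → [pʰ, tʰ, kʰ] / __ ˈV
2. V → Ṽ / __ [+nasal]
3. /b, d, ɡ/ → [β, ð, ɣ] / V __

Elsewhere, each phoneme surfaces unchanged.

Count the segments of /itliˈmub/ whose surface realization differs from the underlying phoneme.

2

Segments that undergo a rule: /i/ → [ĩ] (rule 2); /b/ → [β] (rule 3).
All other segments surface unchanged.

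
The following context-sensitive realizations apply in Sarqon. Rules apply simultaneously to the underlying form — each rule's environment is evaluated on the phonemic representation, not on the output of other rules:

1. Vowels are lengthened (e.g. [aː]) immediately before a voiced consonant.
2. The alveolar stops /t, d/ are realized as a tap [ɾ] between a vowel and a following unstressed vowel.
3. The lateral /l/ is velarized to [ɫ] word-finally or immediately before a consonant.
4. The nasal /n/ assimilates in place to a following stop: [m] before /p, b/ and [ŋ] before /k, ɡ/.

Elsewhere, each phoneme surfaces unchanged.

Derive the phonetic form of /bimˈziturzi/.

/i/ meets the environment for rule 1 (before a voiced consonant) → [iː].
/i/ (between /z/ and /t/): rule 1 targets it, but not before a voiced consonant → unchanged [i].
/t/ — between /i/ and /u/, between a vowel and a following unstressed vowel — surfaces as [ɾ] (rule 2).
Rule 1 applies to /u/ (between /t/ and /r/: before a voiced consonant) → [uː].
/i/ (word-final): rule 1 targets it, but not before a voiced consonant → unchanged [i].

[biːmˈziɾuːrzi]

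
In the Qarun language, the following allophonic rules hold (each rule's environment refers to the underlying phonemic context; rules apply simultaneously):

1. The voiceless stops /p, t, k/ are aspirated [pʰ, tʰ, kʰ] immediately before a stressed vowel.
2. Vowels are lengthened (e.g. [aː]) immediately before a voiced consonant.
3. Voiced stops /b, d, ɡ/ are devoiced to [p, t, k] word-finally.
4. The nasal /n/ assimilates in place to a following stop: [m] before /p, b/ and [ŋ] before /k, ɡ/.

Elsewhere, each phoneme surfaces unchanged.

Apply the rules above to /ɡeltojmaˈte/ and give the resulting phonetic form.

[ɡeːltoːjmaˈtʰe]

/ɡ/ (word-initial) fails the environment for rule 3, so it stays [ɡ].
/e/ meets the environment for rule 2 (before a voiced consonant) → [eː].
/l/ stays [l].
/t/ (between /l/ and /o/) is in the target of rule 1 but the environment (immediately before a stressed vowel) is not met → [t].
Rule 2 applies to /o/ (between /t/ and /j/: before a voiced consonant) → [oː].
/j/ (between /o/ and /m/) is unaffected → [j].
/m/ (between /j/ and /a/): no rule targets it → [m].
/a/ (between /m/ and /t/) is in the target of rule 2 but the environment (before a voiced consonant) is not met → [a].
/t/ meets the environment for rule 1 (immediately before a stressed vowel) → [tʰ].
/e/ (word-final) fails the environment for rule 2, so it stays [e].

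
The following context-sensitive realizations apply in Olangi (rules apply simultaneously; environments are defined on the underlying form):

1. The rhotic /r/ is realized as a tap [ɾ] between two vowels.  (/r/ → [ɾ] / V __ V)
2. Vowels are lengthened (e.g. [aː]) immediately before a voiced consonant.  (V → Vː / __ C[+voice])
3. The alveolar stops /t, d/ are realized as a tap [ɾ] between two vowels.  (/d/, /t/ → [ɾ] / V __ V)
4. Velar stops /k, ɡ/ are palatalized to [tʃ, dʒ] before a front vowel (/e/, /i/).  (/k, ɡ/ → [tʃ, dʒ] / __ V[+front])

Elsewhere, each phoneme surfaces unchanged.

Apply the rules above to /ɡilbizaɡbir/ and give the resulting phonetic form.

[dʒiːlbiːzaːɡbiːr]

/ɡ/ (word-initial): before a front vowel, so rule 4 applies → [dʒ].
/i/ — between /ɡ/ and /l/, before a voiced consonant — surfaces as [iː] (rule 2).
/l/ — not in any rule's target class → [l].
/b/ (between /l/ and /i/) is unaffected → [b].
/i/ — between /b/ and /z/, before a voiced consonant — surfaces as [iː] (rule 2).
/z/ stays [z].
/a/ — between /z/ and /ɡ/, before a voiced consonant — surfaces as [aː] (rule 2).
/ɡ/ (between /a/ and /b/): rule 4 targets it, but not before a front vowel → unchanged [ɡ].
/b/ stays [b].
/i/ — between /b/ and /r/, before a voiced consonant — surfaces as [iː] (rule 2).
/r/ (word-final): rule 1 targets it, but not between two vowels → unchanged [r].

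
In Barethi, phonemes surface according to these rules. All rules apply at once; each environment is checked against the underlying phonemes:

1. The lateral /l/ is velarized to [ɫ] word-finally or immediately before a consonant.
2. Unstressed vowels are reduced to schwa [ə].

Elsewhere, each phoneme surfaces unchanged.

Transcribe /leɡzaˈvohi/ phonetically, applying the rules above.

/l/ (word-initial) is in the target of rule 1 but the environment (word-finally or immediately before a consonant) is not met → [l].
/e/ meets the environment for rule 2 (in an unstressed syllable) → [ə].
/a/ — between /z/ and /v/, in an unstressed syllable — surfaces as [ə] (rule 2).
/o/ (between /v/ and /h/): rule 2 targets it, but not in an unstressed syllable → unchanged [o].
/i/ (word-final) occurs in an unstressed syllable → [ə] by rule 2.

[ləɡzəˈvohə]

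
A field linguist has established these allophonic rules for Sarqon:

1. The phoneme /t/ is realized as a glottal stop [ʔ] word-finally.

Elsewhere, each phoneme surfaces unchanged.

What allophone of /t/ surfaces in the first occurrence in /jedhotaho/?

/t/ — between /o/ and /a/; rule 1 does not apply here → [t].

[t]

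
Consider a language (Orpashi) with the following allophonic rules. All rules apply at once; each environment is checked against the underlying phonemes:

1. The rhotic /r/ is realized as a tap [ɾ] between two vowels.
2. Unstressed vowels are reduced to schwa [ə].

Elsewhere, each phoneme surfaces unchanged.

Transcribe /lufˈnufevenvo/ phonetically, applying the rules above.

[ləfˈnufəvənvə]

/u/ meets the environment for rule 2 (in an unstressed syllable) → [ə].
/u/ — between /n/ and /f/; rule 2 does not apply here → [u].
Rule 2 applies to /e/ (between /f/ and /v/: in an unstressed syllable) → [ə].
/e/ (between /v/ and /n/): in an unstressed syllable, so rule 2 applies → [ə].
/o/ — word-final, in an unstressed syllable — surfaces as [ə] (rule 2).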